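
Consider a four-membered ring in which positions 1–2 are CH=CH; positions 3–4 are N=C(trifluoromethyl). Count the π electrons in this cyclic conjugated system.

4

Check conjugation: every atom in a ring double bond is sp² and brings one electron to the p orbital; the doubly-bonded nitrogens are pyridine-type — their lone pairs lie in the ring plane, leaving one electron in the p orbital — every position has a p orbital, so the cyclic π system is continuous.
Counting π electrons: 2 × 2 = 4 from the 2 double-bond units.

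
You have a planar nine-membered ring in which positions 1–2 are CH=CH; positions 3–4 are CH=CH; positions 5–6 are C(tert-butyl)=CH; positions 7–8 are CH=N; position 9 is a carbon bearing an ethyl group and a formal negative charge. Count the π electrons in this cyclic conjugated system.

The p orbitals form a continuous loop: each doubly-bonded ring atom is sp² with one p-orbital electron; each sp² =N– keeps its lone pair in-plane and puts one electron into the π system; the carbanion's lone pair occupies the p orbital. The ring is fully conjugated.
π-electron count: 4 × 2 = 8 from the double-bond units + 2 from the C(ethyl)(-) atom = 10.

10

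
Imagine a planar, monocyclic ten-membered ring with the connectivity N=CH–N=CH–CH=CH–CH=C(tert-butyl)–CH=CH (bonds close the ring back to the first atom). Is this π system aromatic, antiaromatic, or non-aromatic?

Aromatic

The p orbitals form a continuous loop: every atom in a ring double bond is sp² and brings one electron to the p orbital; each sp² =N– keeps its lone pair in-plane and puts one electron into the π system. The ring is fully conjugated.
Counting π electrons: 5 × 2 = 10 from the 5 double-bond units.
10 = 4(2) + 2, which satisfies Hückel's 4n+2 rule.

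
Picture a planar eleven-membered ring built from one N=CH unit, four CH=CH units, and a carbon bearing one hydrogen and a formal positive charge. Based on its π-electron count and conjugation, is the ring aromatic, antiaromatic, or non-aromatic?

All ring atoms are sp² and supply a p orbital to the ring (each doubly-bonded ring atom is sp² with one p-orbital electron; the doubly-bonded nitrogens are pyridine-type — their lone pairs lie in the ring plane, leaving one electron in the p orbital; the carbocation has an empty p orbital); the conjugation is uninterrupted.
Adding the contributions, 5 × 2 = 10 from the double-bond units + 0 from the CH(+) atom = 10.
10 = 4(2) + 2, which satisfies Hückel's 4n+2 rule.

Aromatic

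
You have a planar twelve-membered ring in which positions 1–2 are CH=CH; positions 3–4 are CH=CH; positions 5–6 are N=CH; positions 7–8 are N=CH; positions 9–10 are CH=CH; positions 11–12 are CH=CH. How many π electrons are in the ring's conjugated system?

The p orbitals form a continuous loop: every atom in a ring double bond is sp² and brings one electron to the p orbital; each =N– nitrogen is pyridine-type (lone pair in the sp² plane, one electron in the p orbital). The ring is fully conjugated.
Counting π electrons: 6 × 2 = 12 from the 6 double-bond units.

12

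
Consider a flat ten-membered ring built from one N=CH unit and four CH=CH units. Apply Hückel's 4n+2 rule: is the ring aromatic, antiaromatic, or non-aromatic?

The p orbitals form a continuous loop: the double-bond atoms are sp², each contributing one p electron; each sp² =N– keeps its lone pair in-plane and puts one electron into the π system. The ring is fully conjugated.
Counting π electrons: 5 × 2 = 10 from the 5 double-bond units.
10 = 4(2) + 2, which satisfies Hückel's 4n+2 rule.

Aromatic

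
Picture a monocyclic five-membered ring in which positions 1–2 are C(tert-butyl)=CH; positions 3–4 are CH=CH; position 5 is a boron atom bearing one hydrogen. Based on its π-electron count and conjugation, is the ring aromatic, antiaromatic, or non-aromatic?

Antiaromatic

Check conjugation: the double-bond atoms are sp², each contributing one p electron; the boron has an empty p orbital — every position has a p orbital, so the cyclic π system is continuous.
Adding the contributions, 2 × 2 = 4 from the double-bond units + 0 from the BH atom = 4.
A 4n π count (4, n = 1) in a planar conjugated ring means antiaromatic.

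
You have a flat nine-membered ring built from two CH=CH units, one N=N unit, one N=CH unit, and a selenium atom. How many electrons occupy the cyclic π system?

The p orbitals form a continuous loop: each doubly-bonded ring atom is sp² with one p-orbital electron; each =N– nitrogen is pyridine-type (lone pair in the sp² plane, one electron in the p orbital); the selenium donates one lone pair from its p orbital. The ring is fully conjugated.
π-electron count: 4 × 2 = 8 from the double-bond units + 2 from the Se atom = 10.

10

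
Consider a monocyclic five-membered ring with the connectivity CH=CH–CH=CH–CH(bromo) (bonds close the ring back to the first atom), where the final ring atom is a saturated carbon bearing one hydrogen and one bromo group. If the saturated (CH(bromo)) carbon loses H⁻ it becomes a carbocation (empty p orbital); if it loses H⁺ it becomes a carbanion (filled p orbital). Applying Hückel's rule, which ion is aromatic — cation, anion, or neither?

Both ions have a continuous loop of p orbitals — each ring atom is sp².
Cation: 2 × 2 + 0 = 4 π electrons → 4(1), antiaromatic.
Anion: 2 × 2 + 2 = 6 π electrons → 4(1)+2, aromatic.

The anion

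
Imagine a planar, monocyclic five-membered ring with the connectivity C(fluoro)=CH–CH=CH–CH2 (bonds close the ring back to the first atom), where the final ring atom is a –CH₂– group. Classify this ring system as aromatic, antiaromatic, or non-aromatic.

Non-aromatic

The CH2 position has four σ bonds — the tetrahedral CH₂ carbon is sp³ and has no p orbital in the ring π system — so the cyclic conjugation is interrupted.
Without a continuous loop of overlapping p orbitals the Hückel electron count never comes into play.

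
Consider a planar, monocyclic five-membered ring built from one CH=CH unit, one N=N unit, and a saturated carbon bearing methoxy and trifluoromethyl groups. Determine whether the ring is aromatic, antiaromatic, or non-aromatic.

Non-aromatic

At the C(methoxy)(trifluoromethyl) position, that saturated carbon is sp³ and has no p orbital in the ring π system; the ring's p-orbital overlap is broken there.
Without a continuous loop of overlapping p orbitals the Hückel electron count never comes into play.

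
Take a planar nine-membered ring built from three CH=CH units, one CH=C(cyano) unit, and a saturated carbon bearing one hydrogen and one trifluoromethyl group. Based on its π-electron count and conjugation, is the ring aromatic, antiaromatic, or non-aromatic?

The CH(trifluoromethyl) position has four σ bonds — that saturated carbon is sp³ and has no p orbital in the ring π system — so the cyclic conjugation is interrupted.
Hückel's rule only applies to fully conjugated rings, so this one is simply non-aromatic.

Non-aromatic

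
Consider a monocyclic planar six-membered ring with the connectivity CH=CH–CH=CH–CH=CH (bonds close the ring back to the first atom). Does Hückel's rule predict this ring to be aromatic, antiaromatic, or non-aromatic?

Every ring atom contributes a p orbital perpendicular to the ring (the double-bond atoms are sp², each contributing one p electron), so the π system is cyclic and fully conjugated.
Counting π electrons: 3 × 2 = 6 from the 3 double-bond units.
That gives a 4n+2 count (6, n = 1).
(The species described is benzene.)

Aromatic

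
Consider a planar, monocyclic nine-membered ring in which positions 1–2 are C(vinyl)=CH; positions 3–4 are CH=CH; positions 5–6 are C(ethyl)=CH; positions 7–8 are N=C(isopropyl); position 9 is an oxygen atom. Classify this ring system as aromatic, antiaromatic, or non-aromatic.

Check conjugation: each doubly-bonded ring atom is sp² with one p-orbital electron; each sp² =N– keeps its lone pair in-plane and puts one electron into the π system; the oxygen donates one lone pair from its p orbital — every position has a p orbital, so the cyclic π system is continuous.
Adding the contributions, 4 × 2 = 8 from the double-bond units + 2 from the O atom = 10.
That gives a 4n+2 count (10, n = 2).

Aromatic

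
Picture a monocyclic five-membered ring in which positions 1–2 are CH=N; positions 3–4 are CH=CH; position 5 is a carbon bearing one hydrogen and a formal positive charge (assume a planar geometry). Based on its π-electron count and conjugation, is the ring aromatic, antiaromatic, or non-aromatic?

All ring atoms are sp² and supply a p orbital to the ring (the double-bond atoms are sp², each contributing one p electron; each sp² =N– keeps its lone pair in-plane and puts one electron into the π system; the carbocation has an empty p orbital); the conjugation is uninterrupted.
Counting π electrons: 2 × 2 = 4 from the double-bond units + 0 from the CH(+) atom = 4.
4 is a 4n count (n = 1), so the planar conjugated ring is antiaromatic.

Antiaromatic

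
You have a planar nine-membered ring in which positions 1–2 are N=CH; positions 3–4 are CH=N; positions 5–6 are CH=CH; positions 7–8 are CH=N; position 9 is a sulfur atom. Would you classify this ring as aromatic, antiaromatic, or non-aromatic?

Check conjugation: the double-bond atoms are sp², each contributing one p electron; the doubly-bonded nitrogens are pyridine-type — their lone pairs lie in the ring plane, leaving one electron in the p orbital; the sulfur donates one lone pair from its p orbital — every position has a p orbital, so the cyclic π system is continuous.
Adding the contributions, 4 × 2 = 8 from the double-bond units + 2 from the S atom = 10.
10 = 4(2) + 2, which satisfies Hückel's 4n+2 rule.

Aromatic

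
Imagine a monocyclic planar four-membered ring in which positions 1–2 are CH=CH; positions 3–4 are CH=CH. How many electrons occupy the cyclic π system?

4

Every ring atom contributes a p orbital perpendicular to the ring (each doubly-bonded ring atom is sp² with one p-orbital electron), so the π system is cyclic and fully conjugated.
Tallying contributions gives 2 × 2 = 4 from the 2 double-bond units.
This is cyclobutadiene.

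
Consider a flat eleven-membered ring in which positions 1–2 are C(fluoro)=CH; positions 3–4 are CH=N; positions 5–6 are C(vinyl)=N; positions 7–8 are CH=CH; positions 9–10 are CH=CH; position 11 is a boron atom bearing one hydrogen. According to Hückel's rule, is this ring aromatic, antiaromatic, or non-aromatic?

Check conjugation: every atom in a ring double bond is sp² and brings one electron to the p orbital; each sp² =N– keeps its lone pair in-plane and puts one electron into the π system; the boron has an empty p orbital — every position has a p orbital, so the cyclic π system is continuous.
Counting π electrons: 5 × 2 = 10 from the double-bond units + 0 from the BH atom = 10.
Since 10 = 4·2 + 2, the ring meets the 4n+2 criterion.

Aromatic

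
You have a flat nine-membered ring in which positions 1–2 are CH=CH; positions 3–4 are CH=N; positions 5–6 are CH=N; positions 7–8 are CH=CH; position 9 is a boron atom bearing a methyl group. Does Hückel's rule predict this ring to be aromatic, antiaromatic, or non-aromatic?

Antiaromatic

All ring atoms are sp² and supply a p orbital to the ring (the double-bond atoms are sp², each contributing one p electron; each sp² =N– keeps its lone pair in-plane and puts one electron into the π system; the boron has an empty p orbital); the conjugation is uninterrupted.
Counting π electrons: 4 × 2 = 8 from the double-bond units + 0 from the B(methyl) atom = 8.
8 is a 4n count (n = 2), so the planar conjugated ring is antiaromatic.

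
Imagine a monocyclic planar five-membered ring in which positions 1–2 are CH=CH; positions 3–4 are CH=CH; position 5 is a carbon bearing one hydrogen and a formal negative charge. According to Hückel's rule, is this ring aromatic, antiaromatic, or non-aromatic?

Aromatic

The p orbitals form a continuous loop: the double-bond atoms are sp², each contributing one p electron; the carbanion's lone pair occupies the p orbital. The ring is fully conjugated.
Adding the contributions, 2 × 2 = 4 from the double-bond units + 2 from the CH(-) atom = 6.
6 = 4(1) + 2, which satisfies Hückel's 4n+2 rule.
(This ring is the cyclopentadienyl anion.)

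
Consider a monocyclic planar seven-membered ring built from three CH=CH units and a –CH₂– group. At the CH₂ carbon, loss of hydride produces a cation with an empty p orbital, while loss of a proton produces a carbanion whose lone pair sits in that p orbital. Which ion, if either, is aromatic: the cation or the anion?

The cation

In both ions every ring atom is sp² and contributes a p orbital, so both rings are fully conjugated.
Cation: 3 × 2 + 0 = 6 π electrons → 4(1)+2, aromatic.
Anion: 3 × 2 + 2 = 8 π electrons → 4(2), antiaromatic.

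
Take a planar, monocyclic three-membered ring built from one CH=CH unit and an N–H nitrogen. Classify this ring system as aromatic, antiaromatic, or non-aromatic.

All ring atoms are sp² and supply a p orbital to the ring (each doubly-bonded ring atom is sp² with one p-orbital electron; the pyrrole-type nitrogen donates its lone pair from the p orbital); the conjugation is uninterrupted.
π-electron count: 1 × 2 = 2 from the double-bond unit + 2 from the NH atom = 4.
4 is a 4n count (n = 1), so the planar conjugated ring is antiaromatic.

Antiaromatic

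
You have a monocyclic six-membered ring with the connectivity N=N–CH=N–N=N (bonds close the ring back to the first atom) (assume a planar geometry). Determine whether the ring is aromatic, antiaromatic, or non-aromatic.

All ring atoms are sp² and supply a p orbital to the ring (every atom in a ring double bond is sp² and brings one electron to the p orbital; each =N– nitrogen is pyridine-type (lone pair in the sp² plane, one electron in the p orbital)); the conjugation is uninterrupted.
Tallying contributions gives 3 × 2 = 6 from the 3 double-bond units.
Since 6 = 4·1 + 2, the ring meets the 4n+2 criterion.

Aromatic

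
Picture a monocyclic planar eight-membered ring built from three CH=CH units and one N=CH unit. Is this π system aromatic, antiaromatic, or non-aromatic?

The p orbitals form a continuous loop: every atom in a ring double bond is sp² and brings one electron to the p orbital; the doubly-bonded nitrogens are pyridine-type — their lone pairs lie in the ring plane, leaving one electron in the p orbital. The ring is fully conjugated.
Tallying contributions gives 4 × 2 = 8 from the 4 double-bond units.
A 4n π count (8, n = 2) in a planar conjugated ring means antiaromatic.

Antiaromatic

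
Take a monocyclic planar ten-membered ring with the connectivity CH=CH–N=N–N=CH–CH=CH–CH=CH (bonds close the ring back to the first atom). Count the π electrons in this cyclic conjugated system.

10

The p orbitals form a continuous loop: the double-bond atoms are sp², each contributing one p electron; each =N– nitrogen is pyridine-type (lone pair in the sp² plane, one electron in the p orbital). The ring is fully conjugated.
Counting π electrons: 5 × 2 = 10 from the 5 double-bond units.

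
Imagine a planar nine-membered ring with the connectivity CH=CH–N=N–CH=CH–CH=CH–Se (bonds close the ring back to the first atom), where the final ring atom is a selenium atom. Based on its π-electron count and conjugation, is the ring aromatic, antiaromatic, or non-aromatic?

Aromatic

Check conjugation: the double-bond atoms are sp², each contributing one p electron; each =N– nitrogen is pyridine-type (lone pair in the sp² plane, one electron in the p orbital); the selenium donates one lone pair from its p orbital — every position has a p orbital, so the cyclic π system is continuous.
π-electron count: 4 × 2 = 8 from the double-bond units + 2 from the Se atom = 10.
With 10 π electrons (n = 2), the Hückel 4n+2 condition holds.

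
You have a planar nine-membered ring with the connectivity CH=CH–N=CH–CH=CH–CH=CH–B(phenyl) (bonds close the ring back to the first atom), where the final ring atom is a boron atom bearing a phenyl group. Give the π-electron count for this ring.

8

Check conjugation: each doubly-bonded ring atom is sp² with one p-orbital electron; each sp² =N– keeps its lone pair in-plane and puts one electron into the π system; the boron has an empty p orbital — every position has a p orbital, so the cyclic π system is continuous.
Counting π electrons: 4 × 2 = 8 from the double-bond units + 0 from the B(phenyl) atom = 8.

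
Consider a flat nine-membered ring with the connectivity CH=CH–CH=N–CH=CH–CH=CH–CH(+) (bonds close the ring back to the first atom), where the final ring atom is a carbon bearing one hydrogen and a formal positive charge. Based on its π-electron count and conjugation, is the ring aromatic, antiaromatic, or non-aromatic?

Antiaromatic

The p orbitals form a continuous loop: every atom in a ring double bond is sp² and brings one electron to the p orbital; the doubly-bonded nitrogens are pyridine-type — their lone pairs lie in the ring plane, leaving one electron in the p orbital; the carbocation has an empty p orbital. The ring is fully conjugated.
π-electron count: 4 × 2 = 8 from the double-bond units + 0 from the CH(+) atom = 8.
8 = 4(2); a planar, fully conjugated 4n system is antiaromatic.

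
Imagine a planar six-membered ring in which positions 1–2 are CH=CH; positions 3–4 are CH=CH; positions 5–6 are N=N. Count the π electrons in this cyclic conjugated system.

Every ring atom contributes a p orbital perpendicular to the ring (each doubly-bonded ring atom is sp² with one p-orbital electron; the doubly-bonded nitrogens are pyridine-type — their lone pairs lie in the ring plane, leaving one electron in the p orbital), so the π system is cyclic and fully conjugated.
Tallying contributions gives 3 × 2 = 6 from the 3 double-bond units.

6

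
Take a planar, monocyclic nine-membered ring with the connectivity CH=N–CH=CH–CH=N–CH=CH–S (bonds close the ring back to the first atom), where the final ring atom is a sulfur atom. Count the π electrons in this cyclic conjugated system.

All ring atoms are sp² and supply a p orbital to the ring (every atom in a ring double bond is sp² and brings one electron to the p orbital; each =N– nitrogen is pyridine-type (lone pair in the sp² plane, one electron in the p orbital); the sulfur donates one lone pair from its p orbital); the conjugation is uninterrupted.
Tallying contributions gives 4 × 2 = 8 from the double-bond units + 2 from the S atom = 10.

10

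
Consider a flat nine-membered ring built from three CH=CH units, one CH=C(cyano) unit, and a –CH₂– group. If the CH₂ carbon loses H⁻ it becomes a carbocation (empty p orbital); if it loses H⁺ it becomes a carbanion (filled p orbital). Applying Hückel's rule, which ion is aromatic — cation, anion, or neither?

The anion

In either ion the ring is fully conjugated: every atom, including the new sp² carbon, supplies a p orbital.
Cation: 4 × 2 + 0 = 8 π electrons → 4(2), antiaromatic.
Anion: 4 × 2 + 2 = 10 π electrons → 4(2)+2, aromatic.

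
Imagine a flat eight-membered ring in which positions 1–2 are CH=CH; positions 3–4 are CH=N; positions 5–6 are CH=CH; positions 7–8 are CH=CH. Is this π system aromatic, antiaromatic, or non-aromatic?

Antiaromatic

All ring atoms are sp² and supply a p orbital to the ring (each doubly-bonded ring atom is sp² with one p-orbital electron; each sp² =N– keeps its lone pair in-plane and puts one electron into the π system); the conjugation is uninterrupted.
Adding the contributions, 4 × 2 = 8 from the 4 double-bond units.
8 = 4(2); a planar, fully conjugated 4n system is antiaromatic.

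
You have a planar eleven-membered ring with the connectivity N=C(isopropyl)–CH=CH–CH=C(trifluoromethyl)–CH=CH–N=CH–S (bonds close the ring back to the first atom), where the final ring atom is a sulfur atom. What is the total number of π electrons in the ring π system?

12

Every ring atom contributes a p orbital perpendicular to the ring (each doubly-bonded ring atom is sp² with one p-orbital electron; the doubly-bonded nitrogens are pyridine-type — their lone pairs lie in the ring plane, leaving one electron in the p orbital; the sulfur donates one lone pair from its p orbital), so the π system is cyclic and fully conjugated.
Adding the contributions, 5 × 2 = 10 from the double-bond units + 2 from the S atom = 12.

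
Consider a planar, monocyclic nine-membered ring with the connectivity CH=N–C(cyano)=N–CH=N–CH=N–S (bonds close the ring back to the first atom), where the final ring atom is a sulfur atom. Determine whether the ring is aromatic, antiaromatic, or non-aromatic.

Aromatic

All ring atoms are sp² and supply a p orbital to the ring (the double-bond atoms are sp², each contributing one p electron; each sp² =N– keeps its lone pair in-plane and puts one electron into the π system; the sulfur donates one lone pair from its p orbital); the conjugation is uninterrupted.
Counting π electrons: 4 × 2 = 8 from the double-bond units + 2 from the S atom = 10.
10 = 4(2) + 2, which satisfies Hückel's 4n+2 rule.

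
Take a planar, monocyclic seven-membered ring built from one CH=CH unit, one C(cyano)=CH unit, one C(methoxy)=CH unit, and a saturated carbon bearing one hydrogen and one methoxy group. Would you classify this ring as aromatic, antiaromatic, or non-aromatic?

At the CH(methoxy) position, that saturated carbon is sp³ and has no p orbital in the ring π system; the ring's p-orbital overlap is broken there.
Hückel's rule only applies to fully conjugated rings, so this one is simply non-aromatic.

Non-aromatic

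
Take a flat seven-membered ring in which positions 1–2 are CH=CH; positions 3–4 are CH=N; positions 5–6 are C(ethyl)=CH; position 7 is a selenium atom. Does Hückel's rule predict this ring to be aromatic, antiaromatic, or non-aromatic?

All ring atoms are sp² and supply a p orbital to the ring (each doubly-bonded ring atom is sp² with one p-orbital electron; each sp² =N– keeps its lone pair in-plane and puts one electron into the π system; the selenium donates one lone pair from its p orbital); the conjugation is uninterrupted.
Adding the contributions, 3 × 2 = 6 from the double-bond units + 2 from the Se atom = 8.
With 8 = 4·2 π electrons, Hückel's rule classifies the planar ring as antiaromatic.

Antiaromatic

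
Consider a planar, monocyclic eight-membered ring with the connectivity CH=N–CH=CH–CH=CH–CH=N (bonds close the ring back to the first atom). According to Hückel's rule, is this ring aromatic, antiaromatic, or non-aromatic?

The p orbitals form a continuous loop: the double-bond atoms are sp², each contributing one p electron; the doubly-bonded nitrogens are pyridine-type — their lone pairs lie in the ring plane, leaving one electron in the p orbital. The ring is fully conjugated.
Tallying contributions gives 4 × 2 = 8 from the 4 double-bond units.
8 = 4(2); a planar, fully conjugated 4n system is antiaromatic.

Antiaromatic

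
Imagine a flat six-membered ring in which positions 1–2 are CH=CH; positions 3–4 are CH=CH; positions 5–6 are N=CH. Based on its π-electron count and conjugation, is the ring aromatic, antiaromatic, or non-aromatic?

All ring atoms are sp² and supply a p orbital to the ring (every atom in a ring double bond is sp² and brings one electron to the p orbital; each =N– nitrogen is pyridine-type (lone pair in the sp² plane, one electron in the p orbital)); the conjugation is uninterrupted.
Adding the contributions, 3 × 2 = 6 from the 3 double-bond units.
That gives a 4n+2 count (6, n = 1).

Aromatic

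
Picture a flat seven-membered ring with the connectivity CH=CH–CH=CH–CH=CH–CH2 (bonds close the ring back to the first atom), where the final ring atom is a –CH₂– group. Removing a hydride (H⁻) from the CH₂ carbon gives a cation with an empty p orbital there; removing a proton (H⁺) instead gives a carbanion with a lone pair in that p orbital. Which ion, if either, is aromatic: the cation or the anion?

The cation

Both ions have a continuous loop of p orbitals — each ring atom is sp².
Cation: 3 × 2 + 0 = 6 π electrons → 4(1)+2, aromatic.
Anion: 3 × 2 + 2 = 8 π electrons → 4(2), antiaromatic.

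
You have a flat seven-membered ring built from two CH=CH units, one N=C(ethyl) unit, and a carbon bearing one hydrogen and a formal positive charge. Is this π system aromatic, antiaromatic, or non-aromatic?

Check conjugation: the double-bond atoms are sp², each contributing one p electron; each =N– nitrogen is pyridine-type (lone pair in the sp² plane, one electron in the p orbital); the carbocation has an empty p orbital — every position has a p orbital, so the cyclic π system is continuous.
Adding the contributions, 3 × 2 = 6 from the double-bond units + 0 from the CH(+) atom = 6.
With 6 π electrons (n = 1), the Hückel 4n+2 condition holds.

Aromatic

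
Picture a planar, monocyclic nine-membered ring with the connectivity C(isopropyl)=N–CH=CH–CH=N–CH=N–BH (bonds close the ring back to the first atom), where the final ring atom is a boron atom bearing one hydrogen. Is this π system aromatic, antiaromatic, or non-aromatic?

All ring atoms are sp² and supply a p orbital to the ring (the double-bond atoms are sp², each contributing one p electron; the doubly-bonded nitrogens are pyridine-type — their lone pairs lie in the ring plane, leaving one electron in the p orbital; the boron has an empty p orbital); the conjugation is uninterrupted.
π-electron count: 4 × 2 = 8 from the double-bond units + 0 from the BH atom = 8.
With 8 = 4·2 π electrons, Hückel's rule classifies the planar ring as antiaromatic.

Antiaromatic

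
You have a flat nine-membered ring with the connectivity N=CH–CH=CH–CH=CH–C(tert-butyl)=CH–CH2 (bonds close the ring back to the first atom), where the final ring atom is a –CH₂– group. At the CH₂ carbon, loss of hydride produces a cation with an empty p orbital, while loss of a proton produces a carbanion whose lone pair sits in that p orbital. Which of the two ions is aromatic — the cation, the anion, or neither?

Both ions have a continuous loop of p orbitals — each ring atom is sp².
Cation: 4 × 2 + 0 = 8 π electrons → 4(2), antiaromatic.
Anion: 4 × 2 + 2 = 10 π electrons → 4(2)+2, aromatic.

The anion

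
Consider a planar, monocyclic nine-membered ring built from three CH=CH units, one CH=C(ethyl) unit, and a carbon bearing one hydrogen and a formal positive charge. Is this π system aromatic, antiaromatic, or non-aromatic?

Check conjugation: every atom in a ring double bond is sp² and brings one electron to the p orbital; the carbocation has an empty p orbital — every position has a p orbital, so the cyclic π system is continuous.
π-electron count: 4 × 2 = 8 from the double-bond units + 0 from the CH(+) atom = 8.
With 8 = 4·2 π electrons, Hückel's rule classifies the planar ring as antiaromatic.

Antiaromatic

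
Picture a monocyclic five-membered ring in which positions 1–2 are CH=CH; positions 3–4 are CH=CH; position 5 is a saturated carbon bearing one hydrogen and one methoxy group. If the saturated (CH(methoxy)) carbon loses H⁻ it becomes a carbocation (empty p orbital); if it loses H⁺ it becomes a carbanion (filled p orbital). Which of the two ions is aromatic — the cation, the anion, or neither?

In either ion the ring is fully conjugated: every atom, including the new sp² carbon, supplies a p orbital.
Cation: 2 × 2 + 0 = 4 π electrons → 4(1), antiaromatic.
Anion: 2 × 2 + 2 = 6 π electrons → 4(1)+2, aromatic.

The anion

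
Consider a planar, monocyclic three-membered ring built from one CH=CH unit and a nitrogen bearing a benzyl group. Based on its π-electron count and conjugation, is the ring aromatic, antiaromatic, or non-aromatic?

Antiaromatic

All ring atoms are sp² and supply a p orbital to the ring (every atom in a ring double bond is sp² and brings one electron to the p orbital; the pyrrole-type nitrogen donates its lone pair from the p orbital); the conjugation is uninterrupted.
Adding the contributions, 1 × 2 = 2 from the double-bond unit + 2 from the N(benzyl) atom = 4.
With 4 = 4·1 π electrons, Hückel's rule classifies the planar ring as antiaromatic.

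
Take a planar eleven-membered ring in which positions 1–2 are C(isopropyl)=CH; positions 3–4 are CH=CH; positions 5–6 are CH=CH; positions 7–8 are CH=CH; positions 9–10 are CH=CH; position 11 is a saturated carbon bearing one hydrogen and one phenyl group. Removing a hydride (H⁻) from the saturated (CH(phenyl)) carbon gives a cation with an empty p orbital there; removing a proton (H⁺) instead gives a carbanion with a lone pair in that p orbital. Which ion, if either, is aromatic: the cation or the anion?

Once that carbon is sp², every ring atom has a p orbital and both ions are fully conjugated.
Cation: 5 × 2 + 0 = 10 π electrons → 4(2)+2, aromatic.
Anion: 5 × 2 + 2 = 12 π electrons → 4(3), antiaromatic.

The cation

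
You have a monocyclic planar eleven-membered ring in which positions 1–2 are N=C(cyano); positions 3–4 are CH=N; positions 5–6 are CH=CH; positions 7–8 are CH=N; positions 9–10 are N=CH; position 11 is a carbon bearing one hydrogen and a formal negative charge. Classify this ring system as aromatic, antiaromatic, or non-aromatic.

The p orbitals form a continuous loop: the double-bond atoms are sp², each contributing one p electron; the doubly-bonded nitrogens are pyridine-type — their lone pairs lie in the ring plane, leaving one electron in the p orbital; the carbanion's lone pair occupies the p orbital. The ring is fully conjugated.
Counting π electrons: 5 × 2 = 10 from the double-bond units + 2 from the CH(-) atom = 12.
With 12 = 4·3 π electrons, Hückel's rule classifies the planar ring as antiaromatic.

Antiaromatic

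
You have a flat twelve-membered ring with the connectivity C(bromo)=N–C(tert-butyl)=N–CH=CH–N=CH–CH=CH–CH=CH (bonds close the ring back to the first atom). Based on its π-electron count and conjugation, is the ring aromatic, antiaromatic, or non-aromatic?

Antiaromatic

The p orbitals form a continuous loop: every atom in a ring double bond is sp² and brings one electron to the p orbital; each =N– nitrogen is pyridine-type (lone pair in the sp² plane, one electron in the p orbital). The ring is fully conjugated.
Tallying contributions gives 6 × 2 = 12 from the 6 double-bond units.
With 12 = 4·3 π electrons, Hückel's rule classifies the planar ring as antiaromatic.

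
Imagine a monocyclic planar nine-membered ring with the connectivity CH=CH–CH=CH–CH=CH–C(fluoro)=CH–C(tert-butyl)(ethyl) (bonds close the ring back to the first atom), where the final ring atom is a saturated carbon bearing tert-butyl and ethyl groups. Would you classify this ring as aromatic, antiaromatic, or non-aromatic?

The C(tert-butyl)(ethyl) carbon is saturated: that saturated carbon is sp³ and has no p orbital in the ring π system. Conjugation is not continuous around the ring.
Hückel's rule only applies to fully conjugated rings, so this one is simply non-aromatic.

Non-aromatic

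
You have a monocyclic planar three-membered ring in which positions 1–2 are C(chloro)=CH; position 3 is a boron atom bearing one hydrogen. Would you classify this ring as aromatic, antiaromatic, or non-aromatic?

The p orbitals form a continuous loop: every atom in a ring double bond is sp² and brings one electron to the p orbital; the boron has an empty p orbital. The ring is fully conjugated.
π-electron count: 1 × 2 = 2 from the double-bond unit + 0 from the BH atom = 2.
That gives a 4n+2 count (2, n = 0).

Aromatic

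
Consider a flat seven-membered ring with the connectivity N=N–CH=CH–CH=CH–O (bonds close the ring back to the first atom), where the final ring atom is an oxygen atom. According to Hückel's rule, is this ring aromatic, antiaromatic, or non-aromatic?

Antiaromatic

The p orbitals form a continuous loop: every atom in a ring double bond is sp² and brings one electron to the p orbital; the doubly-bonded nitrogens are pyridine-type — their lone pairs lie in the ring plane, leaving one electron in the p orbital; the oxygen donates one lone pair from its p orbital. The ring is fully conjugated.
Counting π electrons: 3 × 2 = 6 from the double-bond units + 2 from the O atom = 8.
8 = 4(2); a planar, fully conjugated 4n system is antiaromatic.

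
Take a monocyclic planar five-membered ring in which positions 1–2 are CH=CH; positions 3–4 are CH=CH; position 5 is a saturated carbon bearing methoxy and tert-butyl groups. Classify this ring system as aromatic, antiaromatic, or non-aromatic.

Non-aromatic

The C(methoxy)(tert-butyl) position has four σ bonds — that saturated carbon is sp³ and has no p orbital in the ring π system — so the cyclic conjugation is interrupted.
Hückel's rule only applies to fully conjugated rings, so this one is simply non-aromatic.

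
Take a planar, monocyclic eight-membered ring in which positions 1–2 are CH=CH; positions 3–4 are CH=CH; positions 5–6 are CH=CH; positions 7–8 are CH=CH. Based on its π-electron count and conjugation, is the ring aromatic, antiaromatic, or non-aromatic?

Check conjugation: the double-bond atoms are sp², each contributing one p electron — every position has a p orbital, so the cyclic π system is continuous.
Tallying contributions gives 4 × 2 = 8 from the 4 double-bond units.
A 4n π count (8, n = 2) in a planar conjugated ring means antiaromatic.
(The species described is cyclooctatetraene.)

Antiaromatic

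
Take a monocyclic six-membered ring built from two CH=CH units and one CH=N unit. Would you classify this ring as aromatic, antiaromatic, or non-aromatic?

Every ring atom contributes a p orbital perpendicular to the ring (every atom in a ring double bond is sp² and brings one electron to the p orbital; each sp² =N– keeps its lone pair in-plane and puts one electron into the π system), so the π system is cyclic and fully conjugated.
Counting π electrons: 3 × 2 = 6 from the 3 double-bond units.
That gives a 4n+2 count (6, n = 1).

Aromatic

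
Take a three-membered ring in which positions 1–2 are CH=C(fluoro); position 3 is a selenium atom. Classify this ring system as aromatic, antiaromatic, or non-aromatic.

Antiaromatic

Every ring atom contributes a p orbital perpendicular to the ring (every atom in a ring double bond is sp² and brings one electron to the p orbital; the selenium donates one lone pair from its p orbital), so the π system is cyclic and fully conjugated.
Adding the contributions, 1 × 2 = 2 from the double-bond unit + 2 from the Se atom = 4.
4 is a 4n count (n = 1), so the planar conjugated ring is antiaromatic.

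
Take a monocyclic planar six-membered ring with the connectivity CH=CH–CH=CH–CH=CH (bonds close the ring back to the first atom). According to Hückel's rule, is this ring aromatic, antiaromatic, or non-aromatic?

Aromatic

Check conjugation: every atom in a ring double bond is sp² and brings one electron to the p orbital — every position has a p orbital, so the cyclic π system is continuous.
Tallying contributions gives 3 × 2 = 6 from the 3 double-bond units.
With 6 π electrons (n = 1), the Hückel 4n+2 condition holds.
(The species described is benzene.)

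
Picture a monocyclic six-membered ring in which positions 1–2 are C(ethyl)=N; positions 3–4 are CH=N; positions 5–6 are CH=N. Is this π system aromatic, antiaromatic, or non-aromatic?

Every ring atom contributes a p orbital perpendicular to the ring (each doubly-bonded ring atom is sp² with one p-orbital electron; each sp² =N– keeps its lone pair in-plane and puts one electron into the π system), so the π system is cyclic and fully conjugated.
π-electron count: 3 × 2 = 6 from the 3 double-bond units.
That gives a 4n+2 count (6, n = 1).

Aromatic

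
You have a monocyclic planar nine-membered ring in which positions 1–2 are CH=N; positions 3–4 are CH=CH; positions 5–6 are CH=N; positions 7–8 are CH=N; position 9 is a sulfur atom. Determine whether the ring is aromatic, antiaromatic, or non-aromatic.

All ring atoms are sp² and supply a p orbital to the ring (the double-bond atoms are sp², each contributing one p electron; each sp² =N– keeps its lone pair in-plane and puts one electron into the π system; the sulfur donates one lone pair from its p orbital); the conjugation is uninterrupted.
π-electron count: 4 × 2 = 8 from the double-bond units + 2 from the S atom = 10.
Since 10 = 4·2 + 2, the ring meets the 4n+2 criterion.

Aromatic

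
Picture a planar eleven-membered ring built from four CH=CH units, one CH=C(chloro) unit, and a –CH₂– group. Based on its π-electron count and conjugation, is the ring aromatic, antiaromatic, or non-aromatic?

At the CH2 position, the tetrahedral CH₂ carbon is sp³ and has no p orbital in the ring π system; the ring's p-orbital overlap is broken there.
Hückel's rule only applies to fully conjugated rings, so this one is simply non-aromatic.

Non-aromatic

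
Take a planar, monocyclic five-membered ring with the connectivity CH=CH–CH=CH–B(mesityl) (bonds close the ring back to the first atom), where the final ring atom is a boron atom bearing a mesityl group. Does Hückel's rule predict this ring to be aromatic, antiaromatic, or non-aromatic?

Antiaromatic

All ring atoms are sp² and supply a p orbital to the ring (each doubly-bonded ring atom is sp² with one p-orbital electron; the boron has an empty p orbital); the conjugation is uninterrupted.
Counting π electrons: 2 × 2 = 4 from the double-bond units + 0 from the B(mesityl) atom = 4.
4 is a 4n count (n = 1), so the planar conjugated ring is antiaromatic.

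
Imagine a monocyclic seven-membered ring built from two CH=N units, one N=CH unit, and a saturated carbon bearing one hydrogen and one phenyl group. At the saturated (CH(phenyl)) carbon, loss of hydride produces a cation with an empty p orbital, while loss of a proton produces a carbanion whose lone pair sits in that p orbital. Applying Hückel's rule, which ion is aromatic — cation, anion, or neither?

The cation

Once that carbon is sp², every ring atom has a p orbital and both ions are fully conjugated.
Cation: 3 × 2 + 0 = 6 π electrons → 4(1)+2, aromatic.
Anion: 3 × 2 + 2 = 8 π electrons → 4(2), antiaromatic.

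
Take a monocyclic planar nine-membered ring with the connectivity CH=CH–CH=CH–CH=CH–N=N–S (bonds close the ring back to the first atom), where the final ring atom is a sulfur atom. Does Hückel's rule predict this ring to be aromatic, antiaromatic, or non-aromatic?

Aromatic

Check conjugation: the double-bond atoms are sp², each contributing one p electron; each =N– nitrogen is pyridine-type (lone pair in the sp² plane, one electron in the p orbital); the sulfur donates one lone pair from its p orbital — every position has a p orbital, so the cyclic π system is continuous.
Tallying contributions gives 4 × 2 = 8 from the double-bond units + 2 from the S atom = 10.
10 = 4(2) + 2, which satisfies Hückel's 4n+2 rule.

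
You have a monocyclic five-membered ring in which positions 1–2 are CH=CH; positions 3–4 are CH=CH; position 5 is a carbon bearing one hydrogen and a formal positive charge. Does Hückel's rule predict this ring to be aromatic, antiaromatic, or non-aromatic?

Antiaromatic

The p orbitals form a continuous loop: every atom in a ring double bond is sp² and brings one electron to the p orbital; the carbocation has an empty p orbital. The ring is fully conjugated.
Adding the contributions, 2 × 2 = 4 from the double-bond units + 0 from the CH(+) atom = 4.
With 4 = 4·1 π electrons, Hückel's rule classifies the planar ring as antiaromatic.
(This ring is the cyclopentadienyl cation.)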